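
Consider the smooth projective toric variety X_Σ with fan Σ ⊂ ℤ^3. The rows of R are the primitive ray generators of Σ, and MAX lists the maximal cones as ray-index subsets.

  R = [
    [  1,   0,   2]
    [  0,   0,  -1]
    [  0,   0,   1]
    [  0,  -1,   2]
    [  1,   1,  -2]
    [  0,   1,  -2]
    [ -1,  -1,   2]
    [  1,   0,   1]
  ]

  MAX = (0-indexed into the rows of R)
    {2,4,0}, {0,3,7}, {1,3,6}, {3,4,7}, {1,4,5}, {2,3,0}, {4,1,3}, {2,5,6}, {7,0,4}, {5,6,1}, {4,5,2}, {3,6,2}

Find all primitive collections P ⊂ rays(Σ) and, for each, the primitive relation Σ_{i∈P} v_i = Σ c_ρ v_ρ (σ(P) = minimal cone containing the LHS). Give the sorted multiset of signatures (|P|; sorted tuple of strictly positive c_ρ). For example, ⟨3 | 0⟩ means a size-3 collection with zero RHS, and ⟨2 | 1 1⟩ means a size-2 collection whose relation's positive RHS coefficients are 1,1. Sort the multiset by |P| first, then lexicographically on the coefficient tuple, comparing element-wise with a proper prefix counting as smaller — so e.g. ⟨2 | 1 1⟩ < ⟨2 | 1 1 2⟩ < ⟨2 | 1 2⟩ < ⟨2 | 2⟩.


12 minimal non-faces of Δ(Σ) (on 8 rays):

  P={1,2}:  v_{1} + v_{2} = 0  →  sig = ⟨2 | 0⟩
  P={3,5}:  v_{3} + v_{5} = 0  →  sig = ⟨2 | 0⟩
  P={4,6}:  v_{4} + v_{6} = 0  →  sig = ⟨2 | 0⟩
  P={0,1}:  v_{0} + v_{1} = v_{7}  →  sig = ⟨2 | 1⟩
  P={2,7}:  v_{2} + v_{7} = v_{0}  →  sig = ⟨2 | 1⟩
  P={1,7}:  v_{1} + v_{7} = v_{3} + v_{4}  →  sig = ⟨2 | 1 1⟩
  P={5,7}:  v_{5} + v_{7} = v_{2} + v_{4}  →  sig = ⟨2 | 1 1⟩
  P={6,7}:  v_{6} + v_{7} = v_{2} + v_{3}  →  sig = ⟨2 | 1 1⟩
  P={0,5}:  v_{0} + v_{5} = 2·v_{2} + v_{4}  →  sig = ⟨2 | 1 2⟩
  P={0,6}:  v_{0} + v_{6} = 2·v_{2} + v_{3}  →  sig = ⟨2 | 1 2⟩
  P={2,3,4}:  v_{2} + v_{3} + v_{4} = v_{7}  →  sig = ⟨3 | 1⟩
  P={0,3,4}:  v_{0} + v_{3} + v_{4} = 2·v_{7}  →  sig = ⟨3 | 2⟩

Sorted signature multiset PRS(X):
    |P|=2: 10 collections, coeffs (), (), (), (1), (1), (1,1), (1,1), (1,1), (1,2), (1,2)
    |P|=3: 2 collections, coeffs (1), (2)


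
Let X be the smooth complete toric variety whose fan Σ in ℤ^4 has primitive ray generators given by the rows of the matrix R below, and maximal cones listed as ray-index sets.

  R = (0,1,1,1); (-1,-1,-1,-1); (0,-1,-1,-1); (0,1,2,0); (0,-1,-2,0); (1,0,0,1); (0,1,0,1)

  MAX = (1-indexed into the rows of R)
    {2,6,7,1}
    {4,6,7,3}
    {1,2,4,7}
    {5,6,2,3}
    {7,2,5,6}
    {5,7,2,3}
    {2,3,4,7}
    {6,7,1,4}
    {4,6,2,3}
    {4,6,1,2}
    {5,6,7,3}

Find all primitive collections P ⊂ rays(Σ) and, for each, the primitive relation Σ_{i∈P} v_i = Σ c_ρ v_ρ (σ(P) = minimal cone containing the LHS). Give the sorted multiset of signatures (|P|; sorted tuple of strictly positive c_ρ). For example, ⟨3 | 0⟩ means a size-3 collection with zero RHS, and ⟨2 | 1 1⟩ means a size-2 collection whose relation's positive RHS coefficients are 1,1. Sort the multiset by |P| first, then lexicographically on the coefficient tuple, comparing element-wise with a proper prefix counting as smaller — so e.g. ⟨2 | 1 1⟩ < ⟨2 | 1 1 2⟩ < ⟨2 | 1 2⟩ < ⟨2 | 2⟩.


|primitive collections| = 5. Relations:

  {1,3}:  v_{1} + v_{3} = 0 — sig = ⟨2 | 0⟩
  {4,5}:  v_{4} + v_{5} = 0 — sig = ⟨2 | 0⟩
  {1,5}:  v_{1} + v_{5} = v_{2} + v_{6} + v_{7} — sig = ⟨2 | 1 1 1⟩
  {2,3,6,7}:  v_{2} + v_{3} + v_{6} + v_{7} = v_{5} — sig = ⟨4 | 1⟩
  {2,4,6,7}:  v_{2} + v_{4} + v_{6} + v_{7} = v_{1} — sig = ⟨4 | 1⟩

Hence PRS(X_Σ) =
    |P|=2: 3 collections, coeffs (), (), (1,1,1)
    |P|=4: 2 collections, coeffs (1), (1)


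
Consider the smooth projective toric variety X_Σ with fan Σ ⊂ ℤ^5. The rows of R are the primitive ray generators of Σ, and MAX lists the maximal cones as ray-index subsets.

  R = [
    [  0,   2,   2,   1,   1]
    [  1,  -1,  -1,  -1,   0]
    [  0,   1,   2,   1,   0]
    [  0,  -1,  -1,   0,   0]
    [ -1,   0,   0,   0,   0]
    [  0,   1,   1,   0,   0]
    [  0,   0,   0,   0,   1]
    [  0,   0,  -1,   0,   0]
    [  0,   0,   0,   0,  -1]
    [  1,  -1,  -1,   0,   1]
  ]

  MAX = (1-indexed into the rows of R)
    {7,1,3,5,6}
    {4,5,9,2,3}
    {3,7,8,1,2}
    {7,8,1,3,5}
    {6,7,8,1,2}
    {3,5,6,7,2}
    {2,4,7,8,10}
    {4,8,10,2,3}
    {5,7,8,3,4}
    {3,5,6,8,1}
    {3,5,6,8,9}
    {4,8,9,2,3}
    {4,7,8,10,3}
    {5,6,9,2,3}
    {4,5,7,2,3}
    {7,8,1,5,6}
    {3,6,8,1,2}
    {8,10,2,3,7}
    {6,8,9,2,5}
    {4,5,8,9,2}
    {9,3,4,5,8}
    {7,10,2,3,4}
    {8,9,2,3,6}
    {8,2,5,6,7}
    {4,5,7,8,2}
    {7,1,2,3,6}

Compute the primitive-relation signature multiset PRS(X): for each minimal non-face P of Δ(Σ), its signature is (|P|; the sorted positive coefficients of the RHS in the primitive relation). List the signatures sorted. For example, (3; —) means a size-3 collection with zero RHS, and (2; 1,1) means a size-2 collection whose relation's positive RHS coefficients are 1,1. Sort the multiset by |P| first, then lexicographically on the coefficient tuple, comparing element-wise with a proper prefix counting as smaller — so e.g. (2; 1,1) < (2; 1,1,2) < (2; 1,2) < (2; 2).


Δ(Σ) — 10 vertices, 12 min non-faces:

  P = {4,6}:  v_{4} + v_{6} = 0 — sig = (2; —)
  P = {7,9}:  v_{7} + v_{9} = 0 — sig = (2; —)
  P = {5,10}:  v_{5} + v_{10} = v_{4} + v_{7} — sig = (2; 1,1)
  P = {1,4}:  v_{1} + v_{4} = v_{3} + v_{7} + v_{8} — sig = (2; 1,1,1)
  P = {1,9}:  v_{1} + v_{9} = v_{3} + v_{6} + v_{8} — sig = (2; 1,1,1)
  P = {6,10}:  v_{6} + v_{10} = v_{2} + v_{3} + v_{7} + v_{8} — sig = (2; 1,1,1,1)
  P = {9,10}:  v_{9} + v_{10} = v_{2} + v_{3} + v_{4} + v_{8} — sig = (2; 1,1,1,1)
  P = {1,10}:  v_{1} + v_{10} = v_{2} + 2·v_{3} + 2·v_{7} + 2·v_{8} — sig = (2; 1,2,2,2)
  P = {1,2,5}:  v_{1} + v_{2} + v_{5} = v_{6} + v_{7} — sig = (3; 1,1)
  P = {2,3,5,8}:  v_{2} + v_{3} + v_{5} + v_{8} = 0 — sig = (4; —)
  P = {3,6,7,8}:  v_{3} + v_{6} + v_{7} + v_{8} = v_{1} — sig = (4; 1)
  P = {2,3,4,7,8}:  v_{2} + v_{3} + v_{4} + v_{7} + v_{8} = v_{10} — sig = (5; 1)

Hence PRS(X_Σ) =
    |P|=2: 8 collections, coeffs (), (), (1,1), (1,1,1), (1,1,1), (1,1,1,1), (1,1,1,1), (1,2,2,2)
    |P|=3: 1 collection, coeffs (1,1)
    |P|=4: 2 collections, coeffs (), (1)
    |P|=5: 1 collection, coeffs (1)


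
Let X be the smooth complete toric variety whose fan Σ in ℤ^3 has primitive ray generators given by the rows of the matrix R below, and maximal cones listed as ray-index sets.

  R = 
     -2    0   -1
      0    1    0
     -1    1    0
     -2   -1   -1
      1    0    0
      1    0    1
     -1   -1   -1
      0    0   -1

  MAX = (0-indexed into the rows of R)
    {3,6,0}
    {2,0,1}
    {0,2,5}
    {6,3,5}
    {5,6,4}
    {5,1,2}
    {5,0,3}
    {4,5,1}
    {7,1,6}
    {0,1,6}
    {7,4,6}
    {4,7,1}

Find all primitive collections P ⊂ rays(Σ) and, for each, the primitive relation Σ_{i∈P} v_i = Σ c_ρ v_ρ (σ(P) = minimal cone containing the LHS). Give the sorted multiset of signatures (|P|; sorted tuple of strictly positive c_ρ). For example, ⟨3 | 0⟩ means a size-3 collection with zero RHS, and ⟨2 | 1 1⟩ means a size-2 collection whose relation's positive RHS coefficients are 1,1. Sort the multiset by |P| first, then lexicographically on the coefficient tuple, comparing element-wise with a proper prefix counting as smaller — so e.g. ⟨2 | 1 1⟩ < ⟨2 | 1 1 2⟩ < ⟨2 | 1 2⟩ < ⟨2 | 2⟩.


14 collections generate NE(X_Σ); each relation:

  P={1,3}:  v_{1} + v_{3} = v_{0} — sig = ⟨2 | 1⟩
  P={2,4}:  v_{2} + v_{4} = v_{1} — sig = ⟨2 | 1⟩
  P={2,6}:  v_{2} + v_{6} = v_{0} — sig = ⟨2 | 1⟩
  P={3,4}:  v_{3} + v_{4} = v_{6} — sig = ⟨2 | 1⟩
  P={5,7}:  v_{5} + v_{7} = v_{4} — sig = ⟨2 | 1⟩
  P={0,4}:  v_{0} + v_{4} = v_{1} + v_{6} — sig = ⟨2 | 1 1⟩
  P={2,3}:  v_{2} + v_{3} = 2·v_{0} + v_{5} — sig = ⟨2 | 1 2⟩
  P={2,7}:  v_{2} + v_{7} = 2·v_{1} + v_{6} — sig = ⟨2 | 1 2⟩
  P={3,7}:  v_{3} + v_{7} = v_{1} + 2·v_{6} — sig = ⟨2 | 1 2⟩
  P={0,7}:  v_{0} + v_{7} = 2·v_{1} + 2·v_{6} — sig = ⟨2 | 2 2⟩
  P={1,5,6}:  v_{1} + v_{5} + v_{6} = 0 — sig = ⟨3 | 0⟩
  P={0,1,5}:  v_{0} + v_{1} + v_{5} = v_{2} — sig = ⟨3 | 1⟩
  P={0,5,6}:  v_{0} + v_{5} + v_{6} = v_{3} — sig = ⟨3 | 1⟩
  P={1,4,6}:  v_{1} + v_{4} + v_{6} = v_{7} — sig = ⟨3 | 1⟩

so the primitive-relation signature multiset is
    |P|=2: 10 collections, coeffs (1), (1), (1), (1), (1), (1,1), (1,2), (1,2), (1,2), (2,2)
    |P|=3: 4 collections, coeffs (), (1), (1), (1)


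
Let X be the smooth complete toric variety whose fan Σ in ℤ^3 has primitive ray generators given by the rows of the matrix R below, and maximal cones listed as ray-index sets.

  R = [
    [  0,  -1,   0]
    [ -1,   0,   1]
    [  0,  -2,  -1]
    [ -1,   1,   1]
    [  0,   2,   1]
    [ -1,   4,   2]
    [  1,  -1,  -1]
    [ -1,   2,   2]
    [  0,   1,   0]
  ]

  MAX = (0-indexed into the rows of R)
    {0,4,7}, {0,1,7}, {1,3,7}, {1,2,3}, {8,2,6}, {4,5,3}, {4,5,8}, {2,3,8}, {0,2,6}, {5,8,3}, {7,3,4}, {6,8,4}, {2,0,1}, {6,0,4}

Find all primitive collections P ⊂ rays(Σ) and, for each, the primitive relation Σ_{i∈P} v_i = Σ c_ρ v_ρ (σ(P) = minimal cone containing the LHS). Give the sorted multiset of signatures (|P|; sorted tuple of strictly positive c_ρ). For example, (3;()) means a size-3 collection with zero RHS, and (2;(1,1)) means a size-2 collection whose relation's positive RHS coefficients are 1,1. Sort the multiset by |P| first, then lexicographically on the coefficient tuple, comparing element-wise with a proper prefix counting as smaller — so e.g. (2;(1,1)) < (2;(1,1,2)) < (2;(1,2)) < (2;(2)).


|primitive collections| = 16. Relations:

  P = {0,8}:  v_{0} + v_{8} = 0 ; sig = (2;())
  P = {2,4}:  v_{2} + v_{4} = 0 ; sig = (2;())
  P = {3,6}:  v_{3} + v_{6} = 0 ; sig = (2;())
  P = {0,3}:  v_{0} + v_{3} = v_{1} ; sig = (2;(1))
  P = {1,4}:  v_{1} + v_{4} = v_{7} ; sig = (2;(1))
  P = {1,6}:  v_{1} + v_{6} = v_{0} ; sig = (2;(1))
  P = {1,8}:  v_{1} + v_{8} = v_{3} ; sig = (2;(1))
  P = {2,7}:  v_{2} + v_{7} = v_{1} ; sig = (2;(1))
  P = {0,5}:  v_{0} + v_{5} = v_{3} + v_{4} ; sig = (2;(1,1))
  P = {2,5}:  v_{2} + v_{5} = v_{3} + v_{8} ; sig = (2;(1,1))
  P = {5,6}:  v_{5} + v_{6} = v_{4} + v_{8} ; sig = (2;(1,1))
  P = {6,7}:  v_{6} + v_{7} = v_{0} + v_{4} ; sig = (2;(1,1))
  P = {7,8}:  v_{7} + v_{8} = v_{3} + v_{4} ; sig = (2;(1,1))
  P = {1,5}:  v_{1} + v_{5} = 2·v_{3} + v_{4} ; sig = (2;(1,2))
  P = {5,7}:  v_{5} + v_{7} = 2·v_{3} + 2·v_{4} ; sig = (2;(2,2))
  P = {3,4,8}:  v_{3} + v_{4} + v_{8} = v_{5} ; sig = (3;(1))

Signatures (|P|; sorted positive RHS coefficients), sorted:
    (2;())
    (2;())
    (2;())
    (2;(1))
    (2;(1))
    (2;(1))
    (2;(1))
    (2;(1))
    (2;(1,1))
    (2;(1,1))
    (2;(1,1))
    (2;(1,1))
    (2;(1,1))
    (2;(1,2))
    (2;(2,2))
    (3;(1))


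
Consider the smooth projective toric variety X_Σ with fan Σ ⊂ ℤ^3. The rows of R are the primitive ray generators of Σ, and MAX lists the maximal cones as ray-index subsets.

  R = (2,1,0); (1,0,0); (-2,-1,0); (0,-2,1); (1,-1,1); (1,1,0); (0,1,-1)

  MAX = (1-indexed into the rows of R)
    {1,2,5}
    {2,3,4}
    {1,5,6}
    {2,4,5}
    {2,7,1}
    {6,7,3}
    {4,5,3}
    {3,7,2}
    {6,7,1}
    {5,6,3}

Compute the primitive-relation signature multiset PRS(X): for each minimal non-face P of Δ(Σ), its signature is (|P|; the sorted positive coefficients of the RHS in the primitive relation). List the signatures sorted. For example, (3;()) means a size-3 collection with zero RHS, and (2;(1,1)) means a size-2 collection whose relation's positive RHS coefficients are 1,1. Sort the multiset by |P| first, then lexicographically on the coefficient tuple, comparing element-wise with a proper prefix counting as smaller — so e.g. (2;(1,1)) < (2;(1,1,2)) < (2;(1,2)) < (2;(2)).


Primitive collections (7):

  • {1,3}:  v_{1} + v_{3} = 0 — sig = (2;())
  • {2,6}:  v_{2} + v_{6} = v_{1} — sig = (2;(1))
  • {4,6}:  v_{4} + v_{6} = v_{5} — sig = (2;(1))
  • {5,7}:  v_{5} + v_{7} = v_{2} — sig = (2;(1))
  • {1,4}:  v_{1} + v_{4} = v_{2} + v_{5} — sig = (2;(1,1))
  • {4,7}:  v_{4} + v_{7} = 2·v_{2} + v_{3} — sig = (2;(1,2))
  • {2,3,5}:  v_{2} + v_{3} + v_{5} = v_{4} — sig = (3;(1))

Signatures (|P|; sorted positive RHS coefficients), sorted:
    |P|=2: 6 collections, coeffs (), (1), (1), (1), (1,1), (1,2)
    |P|=3: 1 collection, coeffs (1)


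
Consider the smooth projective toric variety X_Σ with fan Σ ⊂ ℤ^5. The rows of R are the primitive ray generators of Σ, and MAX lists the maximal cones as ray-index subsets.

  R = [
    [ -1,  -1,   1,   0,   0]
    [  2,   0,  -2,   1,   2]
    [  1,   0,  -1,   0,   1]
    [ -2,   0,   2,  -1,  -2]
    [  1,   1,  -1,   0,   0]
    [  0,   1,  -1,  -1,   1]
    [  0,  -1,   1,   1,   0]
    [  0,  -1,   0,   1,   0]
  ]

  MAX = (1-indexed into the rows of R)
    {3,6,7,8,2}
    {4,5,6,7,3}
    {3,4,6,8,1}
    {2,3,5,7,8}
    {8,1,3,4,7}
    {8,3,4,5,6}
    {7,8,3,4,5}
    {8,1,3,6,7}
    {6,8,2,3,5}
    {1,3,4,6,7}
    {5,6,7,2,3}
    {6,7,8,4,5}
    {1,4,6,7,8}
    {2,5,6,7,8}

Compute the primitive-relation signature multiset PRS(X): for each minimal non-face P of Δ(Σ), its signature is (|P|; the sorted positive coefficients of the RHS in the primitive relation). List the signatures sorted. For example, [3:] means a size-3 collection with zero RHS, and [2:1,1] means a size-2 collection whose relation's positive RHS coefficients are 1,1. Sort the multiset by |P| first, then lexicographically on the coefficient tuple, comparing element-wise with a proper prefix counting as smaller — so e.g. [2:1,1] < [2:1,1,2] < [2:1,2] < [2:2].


Δ(Σ) — 8 vertices, 5 min non-faces:

  P={1,5}:  v_{1} + v_{5} = 0  →  sig = [2:]
  P={2,4}:  v_{2} + v_{4} = 0  →  sig = [2:]
  P={1,2}:  v_{1} + v_{2} = v_{3} + v_{6} + v_{7} + v_{8}  →  sig = [2:1,1,1,1]
  P={3,4,6,7,8}:  v_{3} + v_{4} + v_{6} + v_{7} + v_{8} = v_{1}  →  sig = [5:1]
  P={3,5,6,7,8}:  v_{3} + v_{5} + v_{6} + v_{7} + v_{8} = v_{2}  →  sig = [5:1]

Sorted signature multiset PRS(X):
[[2:], [2:], [2:1,1,1,1], [5:1], [5:1]]


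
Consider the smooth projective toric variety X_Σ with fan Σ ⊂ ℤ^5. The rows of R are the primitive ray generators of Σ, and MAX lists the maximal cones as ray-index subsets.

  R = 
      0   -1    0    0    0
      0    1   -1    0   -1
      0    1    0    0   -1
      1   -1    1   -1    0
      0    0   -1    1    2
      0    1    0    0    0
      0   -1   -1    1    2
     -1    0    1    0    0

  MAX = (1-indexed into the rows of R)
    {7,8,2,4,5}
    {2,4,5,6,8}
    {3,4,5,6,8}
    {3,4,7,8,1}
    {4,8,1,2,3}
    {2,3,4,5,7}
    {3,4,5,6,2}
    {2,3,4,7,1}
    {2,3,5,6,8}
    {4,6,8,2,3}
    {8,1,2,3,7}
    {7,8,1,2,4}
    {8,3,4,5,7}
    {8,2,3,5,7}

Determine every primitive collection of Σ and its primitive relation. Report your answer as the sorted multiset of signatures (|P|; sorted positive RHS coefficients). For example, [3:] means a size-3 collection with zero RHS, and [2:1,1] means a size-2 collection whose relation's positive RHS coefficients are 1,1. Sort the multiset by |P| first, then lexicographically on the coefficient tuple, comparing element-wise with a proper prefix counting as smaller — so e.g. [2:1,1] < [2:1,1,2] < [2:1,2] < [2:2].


5 collections generate NE(X_Σ); each relation:

  • {1,6}:  v_{1} + v_{6} = 0 — sig = [2:]
  • {1,5}:  v_{1} + v_{5} = v_{7} — sig = [2:1]
  • {6,7}:  v_{6} + v_{7} = v_{5} — sig = [2:1]
  • {2,3,4,7,8}:  v_{2} + v_{3} + v_{4} + v_{7} + v_{8} = 0 — sig = [5:]
  • {2,3,4,5,8}:  v_{2} + v_{3} + v_{4} + v_{5} + v_{8} = v_{6} — sig = [5:1]

Sorted signature multiset PRS(X):
[[2:], [2:1], [2:1], [5:], [5:1]]


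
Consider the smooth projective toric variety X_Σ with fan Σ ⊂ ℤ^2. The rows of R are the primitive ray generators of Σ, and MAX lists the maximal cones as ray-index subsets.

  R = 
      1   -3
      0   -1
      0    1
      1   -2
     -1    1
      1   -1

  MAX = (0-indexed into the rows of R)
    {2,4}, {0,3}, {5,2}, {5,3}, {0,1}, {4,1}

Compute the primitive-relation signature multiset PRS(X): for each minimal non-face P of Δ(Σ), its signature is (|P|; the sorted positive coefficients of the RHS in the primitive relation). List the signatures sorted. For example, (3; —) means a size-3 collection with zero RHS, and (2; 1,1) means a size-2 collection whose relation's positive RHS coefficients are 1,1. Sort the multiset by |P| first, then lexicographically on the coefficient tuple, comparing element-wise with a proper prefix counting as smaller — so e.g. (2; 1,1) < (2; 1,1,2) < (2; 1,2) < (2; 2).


Δ(Σ) — 6 vertices, 9 min non-faces:

  • {1,2}:  v_{1} + v_{2} = 0  so sig = (2; —)
  • {4,5}:  v_{4} + v_{5} = 0  so sig = (2; —)
  • {0,2}:  v_{0} + v_{2} = v_{3}  so sig = (2; 1)
  • {1,3}:  v_{1} + v_{3} = v_{0}  so sig = (2; 1)
  • {1,5}:  v_{1} + v_{5} = v_{3}  so sig = (2; 1)
  • {2,3}:  v_{2} + v_{3} = v_{5}  so sig = (2; 1)
  • {3,4}:  v_{3} + v_{4} = v_{1}  so sig = (2; 1)
  • {0,4}:  v_{0} + v_{4} = 2·v_{1}  so sig = (2; 2)
  • {0,5}:  v_{0} + v_{5} = 2·v_{3}  so sig = (2; 2)

so the primitive-relation signature multiset is
{ (2; —) ×2,  (2; 1) ×5,  (2; 2) ×2 }


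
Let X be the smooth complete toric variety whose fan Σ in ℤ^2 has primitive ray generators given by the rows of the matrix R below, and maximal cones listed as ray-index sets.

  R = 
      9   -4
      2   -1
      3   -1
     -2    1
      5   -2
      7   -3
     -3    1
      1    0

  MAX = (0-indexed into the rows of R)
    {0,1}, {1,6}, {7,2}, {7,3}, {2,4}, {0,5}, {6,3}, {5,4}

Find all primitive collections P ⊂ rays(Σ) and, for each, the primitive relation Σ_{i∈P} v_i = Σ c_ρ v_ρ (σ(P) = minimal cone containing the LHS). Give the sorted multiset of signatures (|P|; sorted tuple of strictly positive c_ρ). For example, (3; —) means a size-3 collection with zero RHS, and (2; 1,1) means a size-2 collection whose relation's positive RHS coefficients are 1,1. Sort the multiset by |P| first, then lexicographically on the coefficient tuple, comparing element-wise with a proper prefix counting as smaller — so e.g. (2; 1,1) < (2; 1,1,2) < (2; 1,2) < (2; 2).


Δ(Σ) — 8 vertices, 20 min non-faces:

  • {1,3}:  v_{1} + v_{3} = 0  ⟹  sig = (2; —)
  • {2,6}:  v_{2} + v_{6} = 0  ⟹  sig = (2; —)
  • {0,3}:  v_{0} + v_{3} = v_{5}  ⟹  sig = (2; 1)
  • {1,2}:  v_{1} + v_{2} = v_{4}  ⟹  sig = (2; 1)
  • {1,4}:  v_{1} + v_{4} = v_{5}  ⟹  sig = (2; 1)
  • {1,5}:  v_{1} + v_{5} = v_{0}  ⟹  sig = (2; 1)
  • {1,7}:  v_{1} + v_{7} = v_{2}  ⟹  sig = (2; 1)
  • {2,3}:  v_{2} + v_{3} = v_{7}  ⟹  sig = (2; 1)
  • {3,4}:  v_{3} + v_{4} = v_{2}  ⟹  sig = (2; 1)
  • {3,5}:  v_{3} + v_{5} = v_{4}  ⟹  sig = (2; 1)
  • {4,6}:  v_{4} + v_{6} = v_{1}  ⟹  sig = (2; 1)
  • {6,7}:  v_{6} + v_{7} = v_{3}  ⟹  sig = (2; 1)
  • {0,2}:  v_{0} + v_{2} = v_{4} + v_{5}  ⟹  sig = (2; 1,1)
  • {5,7}:  v_{5} + v_{7} = v_{2} + v_{4}  ⟹  sig = (2; 1,1)
  • {0,4}:  v_{0} + v_{4} = 2·v_{5}  ⟹  sig = (2; 2)
  • {0,7}:  v_{0} + v_{7} = 2·v_{4}  ⟹  sig = (2; 2)
  • {2,5}:  v_{2} + v_{5} = 2·v_{4}  ⟹  sig = (2; 2)
  • {4,7}:  v_{4} + v_{7} = 2·v_{2}  ⟹  sig = (2; 2)
  • {5,6}:  v_{5} + v_{6} = 2·v_{1}  ⟹  sig = (2; 2)
  • {0,6}:  v_{0} + v_{6} = 3·v_{1}  ⟹  sig = (2; 3)

Signatures (|P|; sorted positive RHS coefficients), sorted:
{ (2; —) ×2,  (2; 1) ×10,  (2; 1,1) ×2,  (2; 2) ×5,  (2; 3) }


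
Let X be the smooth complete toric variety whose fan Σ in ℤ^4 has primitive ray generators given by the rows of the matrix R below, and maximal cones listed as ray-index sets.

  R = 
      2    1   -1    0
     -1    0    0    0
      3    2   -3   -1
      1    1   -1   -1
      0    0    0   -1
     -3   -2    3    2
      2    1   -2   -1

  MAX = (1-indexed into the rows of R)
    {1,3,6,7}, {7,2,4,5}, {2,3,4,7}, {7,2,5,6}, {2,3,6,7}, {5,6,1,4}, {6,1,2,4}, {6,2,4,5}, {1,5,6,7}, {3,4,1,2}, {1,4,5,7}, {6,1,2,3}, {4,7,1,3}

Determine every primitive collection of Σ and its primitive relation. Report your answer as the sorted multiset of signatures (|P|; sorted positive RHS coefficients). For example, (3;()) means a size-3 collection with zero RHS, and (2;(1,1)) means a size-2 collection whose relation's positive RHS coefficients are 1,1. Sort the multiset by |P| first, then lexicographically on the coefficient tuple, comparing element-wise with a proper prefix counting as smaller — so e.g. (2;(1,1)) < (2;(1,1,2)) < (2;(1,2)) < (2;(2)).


Σ has 5 primitive collections:

  P={3,5}:  v_{3} + v_{5} = v_{4} + v_{7} ; sig = (2;(1,1))
  P={4,6,7}:  v_{4} + v_{6} + v_{7} = 0 ; sig = (3;())
  P={1,2,5}:  v_{1} + v_{2} + v_{5} = v_{4} ; sig = (3;(1))
  P={1,2,7}:  v_{1} + v_{2} + v_{7} = v_{3} ; sig = (3;(1))
  P={3,4,6}:  v_{3} + v_{4} + v_{6} = v_{1} + v_{2} ; sig = (3;(1,1))

Signatures (|P|; sorted positive RHS coefficients), sorted:
    |P|=2: 1 collection, coeffs (1,1)
    |P|=3: 4 collections, coeffs (), (1), (1), (1,1)


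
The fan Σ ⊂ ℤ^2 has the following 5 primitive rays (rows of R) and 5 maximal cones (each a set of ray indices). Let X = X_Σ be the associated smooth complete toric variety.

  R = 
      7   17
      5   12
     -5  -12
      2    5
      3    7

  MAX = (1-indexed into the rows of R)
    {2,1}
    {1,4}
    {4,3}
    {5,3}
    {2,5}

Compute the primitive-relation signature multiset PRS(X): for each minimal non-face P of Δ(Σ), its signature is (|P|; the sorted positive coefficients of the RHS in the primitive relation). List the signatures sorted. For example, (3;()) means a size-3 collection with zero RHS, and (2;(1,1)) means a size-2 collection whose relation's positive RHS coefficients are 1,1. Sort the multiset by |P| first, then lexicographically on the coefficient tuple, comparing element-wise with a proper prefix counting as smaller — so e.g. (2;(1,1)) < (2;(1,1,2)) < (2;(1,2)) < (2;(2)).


The 5 primitive collections of Σ (r=5, n=2):

  P={2,3}:  v_{2} + v_{3} = 0  ⇒ sig = (2;())
  P={1,3}:  v_{1} + v_{3} = v_{4}  ⇒ sig = (2;(1))
  P={2,4}:  v_{2} + v_{4} = v_{1}  ⇒ sig = (2;(1))
  P={4,5}:  v_{4} + v_{5} = v_{2}  ⇒ sig = (2;(1))
  P={1,5}:  v_{1} + v_{5} = 2·v_{2}  ⇒ sig = (2;(2))

Sorted signature multiset PRS(X):
[(2;()), (2;(1)), (2;(1)), (2;(1)), (2;(2))]


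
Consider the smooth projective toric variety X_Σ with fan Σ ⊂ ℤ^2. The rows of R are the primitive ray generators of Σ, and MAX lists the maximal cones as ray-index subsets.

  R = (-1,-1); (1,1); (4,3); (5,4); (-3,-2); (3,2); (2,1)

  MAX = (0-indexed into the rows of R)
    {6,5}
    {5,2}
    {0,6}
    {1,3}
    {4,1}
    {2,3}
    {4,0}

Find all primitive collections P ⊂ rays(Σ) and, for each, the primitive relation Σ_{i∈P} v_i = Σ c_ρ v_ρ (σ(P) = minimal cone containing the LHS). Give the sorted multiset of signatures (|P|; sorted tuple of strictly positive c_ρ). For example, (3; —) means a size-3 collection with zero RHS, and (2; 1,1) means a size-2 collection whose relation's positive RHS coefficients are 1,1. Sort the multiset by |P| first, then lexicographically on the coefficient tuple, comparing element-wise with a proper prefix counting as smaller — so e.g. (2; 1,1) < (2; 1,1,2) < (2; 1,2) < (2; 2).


14 minimal non-faces of Δ(Σ) (on 7 rays):

  P = {0,1}:  v_{0} + v_{1} = 0  ⟹  sig = (2; —)
  P = {4,5}:  v_{4} + v_{5} = 0  ⟹  sig = (2; —)
  P = {0,2}:  v_{0} + v_{2} = v_{5}  ⟹  sig = (2; 1)
  P = {0,3}:  v_{0} + v_{3} = v_{2}  ⟹  sig = (2; 1)
  P = {0,5}:  v_{0} + v_{5} = v_{6}  ⟹  sig = (2; 1)
  P = {1,2}:  v_{1} + v_{2} = v_{3}  ⟹  sig = (2; 1)
  P = {1,5}:  v_{1} + v_{5} = v_{2}  ⟹  sig = (2; 1)
  P = {1,6}:  v_{1} + v_{6} = v_{5}  ⟹  sig = (2; 1)
  P = {2,4}:  v_{2} + v_{4} = v_{1}  ⟹  sig = (2; 1)
  P = {4,6}:  v_{4} + v_{6} = v_{0}  ⟹  sig = (2; 1)
  P = {3,6}:  v_{3} + v_{6} = v_{2} + v_{5}  ⟹  sig = (2; 1,1)
  P = {2,6}:  v_{2} + v_{6} = 2·v_{5}  ⟹  sig = (2; 2)
  P = {3,4}:  v_{3} + v_{4} = 2·v_{1}  ⟹  sig = (2; 2)
  P = {3,5}:  v_{3} + v_{5} = 2·v_{2}  ⟹  sig = (2; 2)

Signatures (|P|; sorted positive RHS coefficients), sorted:
[(2; —), (2; —), (2; 1), (2; 1), (2; 1), (2; 1), (2; 1), (2; 1), (2; 1), (2; 1), (2; 1,1), (2; 2), (2; 2), (2; 2)]


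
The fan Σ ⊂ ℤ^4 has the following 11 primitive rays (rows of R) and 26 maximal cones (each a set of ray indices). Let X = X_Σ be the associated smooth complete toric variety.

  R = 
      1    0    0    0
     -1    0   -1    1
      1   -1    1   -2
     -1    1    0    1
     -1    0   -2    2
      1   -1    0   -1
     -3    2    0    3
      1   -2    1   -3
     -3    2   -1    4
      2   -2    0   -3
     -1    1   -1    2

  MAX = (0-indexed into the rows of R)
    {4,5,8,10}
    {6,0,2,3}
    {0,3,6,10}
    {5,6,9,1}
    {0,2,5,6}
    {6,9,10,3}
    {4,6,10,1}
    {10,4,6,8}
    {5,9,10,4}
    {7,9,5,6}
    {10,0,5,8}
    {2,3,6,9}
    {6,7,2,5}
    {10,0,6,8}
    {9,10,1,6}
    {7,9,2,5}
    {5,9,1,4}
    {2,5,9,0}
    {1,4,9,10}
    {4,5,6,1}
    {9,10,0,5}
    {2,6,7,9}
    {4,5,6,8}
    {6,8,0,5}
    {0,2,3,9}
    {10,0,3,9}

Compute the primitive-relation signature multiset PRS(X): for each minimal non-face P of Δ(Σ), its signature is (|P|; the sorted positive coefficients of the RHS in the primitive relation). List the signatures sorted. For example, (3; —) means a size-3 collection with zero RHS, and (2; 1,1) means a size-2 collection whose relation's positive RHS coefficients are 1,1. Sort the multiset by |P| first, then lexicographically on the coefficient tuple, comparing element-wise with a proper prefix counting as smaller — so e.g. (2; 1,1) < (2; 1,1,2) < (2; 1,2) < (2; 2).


Σ has 23 primitive collections:

  P={2,10}:  v_{2} + v_{10} = 0  →  sig = (2; —)
  P={3,5}:  v_{3} + v_{5} = 0  →  sig = (2; —)
  P={8,9}:  v_{8} + v_{9} = v_{1}  →  sig = (2; 1)
  P={0,1}:  v_{0} + v_{1} = v_{5} + v_{10}  →  sig = (2; 1,1)
  P={0,7}:  v_{0} + v_{7} = v_{2} + v_{5}  →  sig = (2; 1,1)
  P={1,8}:  v_{1} + v_{8} = v_{4} + v_{6}  →  sig = (2; 1,1)
  P={2,4}:  v_{2} + v_{4} = v_{1} + v_{5}  →  sig = (2; 1,1)
  P={2,8}:  v_{2} + v_{8} = v_{5} + v_{6}  →  sig = (2; 1,1)
  P={3,4}:  v_{3} + v_{4} = v_{1} + v_{10}  →  sig = (2; 1,1)
  P={3,8}:  v_{3} + v_{8} = v_{6} + v_{10}  →  sig = (2; 1,1)
  P={1,2}:  v_{1} + v_{2} = v_{5} + v_{6} + v_{9}  →  sig = (2; 1,1,1)
  P={1,3}:  v_{1} + v_{3} = v_{6} + v_{9} + v_{10}  →  sig = (2; 1,1,1)
  P={3,7}:  v_{3} + v_{7} = v_{2} + v_{6} + v_{9}  →  sig = (2; 1,1,1)
  P={7,10}:  v_{7} + v_{10} = v_{5} + v_{6} + v_{9}  →  sig = (2; 1,1,1)
  P={4,7}:  v_{4} + v_{7} = v_{1} + 2·v_{5} + v_{6} + v_{9}  →  sig = (2; 1,1,1,2)
  P={7,8}:  v_{7} + v_{8} = 2·v_{5} + 2·v_{6} + v_{9}  →  sig = (2; 1,2,2)
  P={0,4}:  v_{0} + v_{4} = 2·v_{5} + 2·v_{10}  →  sig = (2; 2,2)
  P={1,7}:  v_{1} + v_{7} = 2·v_{5} + 2·v_{6} + 2·v_{9}  →  sig = (2; 2,2,2)
  P={0,6,9}:  v_{0} + v_{6} + v_{9} = 0  →  sig = (3; —)
  P={1,5,10}:  v_{1} + v_{5} + v_{10} = v_{4}  →  sig = (3; 1)
  P={5,6,10}:  v_{5} + v_{6} + v_{10} = v_{8}  →  sig = (3; 1)
  P={4,6,9}:  v_{4} + v_{6} + v_{9} = 2·v_{1}  →  sig = (3; 2)
  P={2,5,6,9}:  v_{2} + v_{5} + v_{6} + v_{9} = v_{7}  →  sig = (4; 1)

so the primitive-relation signature multiset is
{ (2; —) ×2,  (2; 1),  (2; 1,1) ×7,  (2; 1,1,1) ×4,  (2; 1,1,1,2),  (2; 1,2,2),  (2; 2,2),  (2; 2,2,2),  (3; —),  (3; 1) ×2,  (3; 2),  (4; 1) }


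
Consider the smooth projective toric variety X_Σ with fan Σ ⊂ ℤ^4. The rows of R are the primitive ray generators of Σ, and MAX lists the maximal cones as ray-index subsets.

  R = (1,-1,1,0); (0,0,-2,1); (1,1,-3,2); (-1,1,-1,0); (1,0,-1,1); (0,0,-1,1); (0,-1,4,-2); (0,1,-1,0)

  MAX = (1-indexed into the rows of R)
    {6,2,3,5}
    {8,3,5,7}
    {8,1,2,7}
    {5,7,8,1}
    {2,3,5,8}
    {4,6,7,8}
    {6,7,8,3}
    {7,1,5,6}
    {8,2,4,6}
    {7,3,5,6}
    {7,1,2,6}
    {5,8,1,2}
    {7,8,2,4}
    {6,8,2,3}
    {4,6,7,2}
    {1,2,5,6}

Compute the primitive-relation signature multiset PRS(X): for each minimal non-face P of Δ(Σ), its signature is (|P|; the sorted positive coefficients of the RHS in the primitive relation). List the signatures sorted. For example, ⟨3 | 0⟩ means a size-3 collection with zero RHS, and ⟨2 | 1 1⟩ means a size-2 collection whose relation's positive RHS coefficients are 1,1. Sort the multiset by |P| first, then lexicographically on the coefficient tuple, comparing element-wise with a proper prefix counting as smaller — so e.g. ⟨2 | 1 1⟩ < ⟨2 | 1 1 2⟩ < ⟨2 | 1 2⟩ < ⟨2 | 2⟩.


9 collections generate NE(X_Σ); each relation:

  • {1,4}:  v_{1} + v_{4} = 0 ; sig = ⟨2 | 0⟩
  • {4,5}:  v_{4} + v_{5} = v_{6} + v_{8} ; sig = ⟨2 | 1 1⟩
  • {1,3}:  v_{1} + v_{3} = 2·v_{5} ; sig = ⟨2 | 2⟩
  • {3,4}:  v_{3} + v_{4} = 2·v_{6} + 2·v_{8} ; sig = ⟨2 | 2 2⟩
  • {1,6,8}:  v_{1} + v_{6} + v_{8} = v_{5} ; sig = ⟨3 | 1⟩
  • {2,3,7}:  v_{2} + v_{3} + v_{7} = v_{5} ; sig = ⟨3 | 1⟩
  • {2,5,7}:  v_{2} + v_{5} + v_{7} = v_{1} ; sig = ⟨3 | 1⟩
  • {5,6,8}:  v_{5} + v_{6} + v_{8} = v_{3} ; sig = ⟨3 | 1⟩
  • {2,6,7,8}:  v_{2} + v_{6} + v_{7} + v_{8} = 0 ; sig = ⟨4 | 0⟩

Signatures (|P|; sorted positive RHS coefficients), sorted:
    ⟨2 | 0⟩
    ⟨2 | 1 1⟩
    ⟨2 | 2⟩
    ⟨2 | 2 2⟩
    ⟨3 | 1⟩
    ⟨3 | 1⟩
    ⟨3 | 1⟩
    ⟨3 | 1⟩
    ⟨4 | 0⟩


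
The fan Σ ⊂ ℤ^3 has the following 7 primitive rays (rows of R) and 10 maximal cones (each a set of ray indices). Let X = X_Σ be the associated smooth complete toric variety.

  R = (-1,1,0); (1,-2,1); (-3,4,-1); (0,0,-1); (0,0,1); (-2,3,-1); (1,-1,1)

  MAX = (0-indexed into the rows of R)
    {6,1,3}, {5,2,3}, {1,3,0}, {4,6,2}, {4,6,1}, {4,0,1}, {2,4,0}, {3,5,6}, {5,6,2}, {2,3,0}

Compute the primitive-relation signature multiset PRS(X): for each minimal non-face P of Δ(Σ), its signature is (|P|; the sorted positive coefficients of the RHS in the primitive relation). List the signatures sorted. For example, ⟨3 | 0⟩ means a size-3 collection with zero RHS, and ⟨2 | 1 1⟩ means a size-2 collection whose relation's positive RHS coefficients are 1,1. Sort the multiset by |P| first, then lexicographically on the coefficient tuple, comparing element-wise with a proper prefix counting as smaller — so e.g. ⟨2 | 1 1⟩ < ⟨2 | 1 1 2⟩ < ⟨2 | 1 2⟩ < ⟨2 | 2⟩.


Minimal non-faces — 7 found among 7 rays, 10 max cones:

  P = {3,4}:  v_{3} + v_{4} = 0  ⇒ sig = ⟨2 | 0⟩
  P = {0,5}:  v_{0} + v_{5} = v_{2}  ⇒ sig = ⟨2 | 1⟩
  P = {0,6}:  v_{0} + v_{6} = v_{4}  ⇒ sig = ⟨2 | 1⟩
  P = {1,5}:  v_{1} + v_{5} = v_{0}  ⇒ sig = ⟨2 | 1⟩
  P = {4,5}:  v_{4} + v_{5} = v_{2} + v_{6}  ⇒ sig = ⟨2 | 1 1⟩
  P = {1,2}:  v_{1} + v_{2} = 2·v_{0}  ⇒ sig = ⟨2 | 2⟩
  P = {2,3,6}:  v_{2} + v_{3} + v_{6} = v_{5}  ⇒ sig = ⟨3 | 1⟩

Signatures (|P|; sorted positive RHS coefficients), sorted:
[⟨2 | 0⟩, ⟨2 | 1⟩, ⟨2 | 1⟩, ⟨2 | 1⟩, ⟨2 | 1 1⟩, ⟨2 | 2⟩, ⟨3 | 1⟩]


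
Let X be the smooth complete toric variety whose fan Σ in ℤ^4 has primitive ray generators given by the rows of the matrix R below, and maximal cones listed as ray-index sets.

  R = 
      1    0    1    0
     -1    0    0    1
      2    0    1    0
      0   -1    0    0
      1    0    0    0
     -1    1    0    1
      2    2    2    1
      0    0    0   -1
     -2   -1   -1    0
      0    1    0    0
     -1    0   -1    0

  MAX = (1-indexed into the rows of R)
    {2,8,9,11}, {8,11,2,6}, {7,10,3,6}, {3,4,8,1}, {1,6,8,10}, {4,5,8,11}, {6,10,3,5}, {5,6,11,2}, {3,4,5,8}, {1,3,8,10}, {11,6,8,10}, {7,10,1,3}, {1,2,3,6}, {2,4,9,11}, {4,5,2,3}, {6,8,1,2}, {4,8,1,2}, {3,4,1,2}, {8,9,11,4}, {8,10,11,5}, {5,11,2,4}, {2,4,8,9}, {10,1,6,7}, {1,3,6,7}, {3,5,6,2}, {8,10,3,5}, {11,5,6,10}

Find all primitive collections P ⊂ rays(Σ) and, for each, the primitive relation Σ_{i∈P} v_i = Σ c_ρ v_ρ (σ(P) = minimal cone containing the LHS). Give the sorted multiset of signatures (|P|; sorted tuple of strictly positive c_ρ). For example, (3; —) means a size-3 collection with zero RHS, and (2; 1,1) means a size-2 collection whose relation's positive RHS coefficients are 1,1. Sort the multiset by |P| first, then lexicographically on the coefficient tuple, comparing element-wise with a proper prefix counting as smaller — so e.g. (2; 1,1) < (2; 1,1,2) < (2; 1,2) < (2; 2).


|primitive collections| = 23. Relations:

  {1,11}:  v_{1} + v_{11} = 0 — sig = (2; —)
  {4,10}:  v_{4} + v_{10} = 0 — sig = (2; —)
  {1,5}:  v_{1} + v_{5} = v_{3} — sig = (2; 1)
  {2,10}:  v_{2} + v_{10} = v_{6} — sig = (2; 1)
  {3,9}:  v_{3} + v_{9} = v_{4} — sig = (2; 1)
  {3,11}:  v_{3} + v_{11} = v_{5} — sig = (2; 1)
  {4,6}:  v_{4} + v_{6} = v_{2} — sig = (2; 1)
  {5,9}:  v_{5} + v_{9} = v_{4} + v_{11} — sig = (2; 1,1)
  {7,9}:  v_{7} + v_{9} = v_{1} + v_{6} — sig = (2; 1,1)
  {1,9}:  v_{1} + v_{9} = v_{2} + v_{4} + v_{8} — sig = (2; 1,1,1)
  {4,7}:  v_{4} + v_{7} = v_{1} + v_{3} + v_{6} — sig = (2; 1,1,1)
  {7,11}:  v_{7} + v_{11} = v_{3} + v_{6} + v_{10} — sig = (2; 1,1,1)
  {9,10}:  v_{9} + v_{10} = v_{2} + v_{8} + v_{11} — sig = (2; 1,1,1)
  {2,7}:  v_{2} + v_{7} = v_{1} + v_{3} + 2·v_{6} — sig = (2; 1,1,2)
  {5,7}:  v_{5} + v_{7} = 2·v_{3} + v_{6} + v_{10} — sig = (2; 1,1,2)
  {6,9}:  v_{6} + v_{9} = 2·v_{2} + v_{8} + v_{11} — sig = (2; 1,1,2)
  {7,8}:  v_{7} + v_{8} = 2·v_{1} + 2·v_{10} — sig = (2; 2,2)
  {2,5,8}:  v_{2} + v_{5} + v_{8} = 0 — sig = (3; —)
  {2,3,8}:  v_{2} + v_{3} + v_{8} = v_{1} — sig = (3; 1)
  {5,6,8}:  v_{5} + v_{6} + v_{8} = v_{10} — sig = (3; 1)
  {3,6,8}:  v_{3} + v_{6} + v_{8} = v_{1} + v_{10} — sig = (3; 1,1)
  {1,3,6,10}:  v_{1} + v_{3} + v_{6} + v_{10} = v_{7} — sig = (4; 1)
  {2,4,8,11}:  v_{2} + v_{4} + v_{8} + v_{11} = v_{9} — sig = (4; 1)

so the primitive-relation signature multiset is
{ (2; —) ×2,  (2; 1) ×5,  (2; 1,1) ×2,  (2; 1,1,1) ×4,  (2; 1,1,2) ×3,  (2; 2,2),  (3; —),  (3; 1) ×2,  (3; 1,1),  (4; 1) ×2 }


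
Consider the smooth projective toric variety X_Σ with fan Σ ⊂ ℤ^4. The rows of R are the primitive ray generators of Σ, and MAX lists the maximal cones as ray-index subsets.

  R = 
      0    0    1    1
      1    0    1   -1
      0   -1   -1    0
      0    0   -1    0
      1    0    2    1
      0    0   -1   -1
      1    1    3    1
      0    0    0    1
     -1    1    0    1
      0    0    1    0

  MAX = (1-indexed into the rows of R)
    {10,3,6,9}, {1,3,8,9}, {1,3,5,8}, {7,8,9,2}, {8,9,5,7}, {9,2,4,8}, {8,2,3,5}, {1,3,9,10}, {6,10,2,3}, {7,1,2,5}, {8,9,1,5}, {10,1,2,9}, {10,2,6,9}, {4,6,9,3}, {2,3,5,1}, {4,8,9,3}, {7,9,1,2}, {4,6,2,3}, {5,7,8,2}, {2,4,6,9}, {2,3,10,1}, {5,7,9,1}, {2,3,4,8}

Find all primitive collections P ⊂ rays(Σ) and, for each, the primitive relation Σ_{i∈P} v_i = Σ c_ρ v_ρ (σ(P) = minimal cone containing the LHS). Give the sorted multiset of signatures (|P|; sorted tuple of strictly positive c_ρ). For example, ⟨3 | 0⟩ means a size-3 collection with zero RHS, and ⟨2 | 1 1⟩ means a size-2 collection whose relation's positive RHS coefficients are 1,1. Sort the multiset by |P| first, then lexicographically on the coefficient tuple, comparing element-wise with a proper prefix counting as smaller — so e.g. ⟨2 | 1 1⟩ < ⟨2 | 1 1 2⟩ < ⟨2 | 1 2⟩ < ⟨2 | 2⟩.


Δ(Σ) — 10 vertices, 17 min non-faces:

  • {1,6}:  v_{1} + v_{6} = 0 ; sig = ⟨2 | 0⟩
  • {4,10}:  v_{4} + v_{10} = 0 ; sig = ⟨2 | 0⟩
  • {1,4}:  v_{1} + v_{4} = v_{8} ; sig = ⟨2 | 1⟩
  • {3,7}:  v_{3} + v_{7} = v_{5} ; sig = ⟨2 | 1⟩
  • {6,8}:  v_{6} + v_{8} = v_{4} ; sig = ⟨2 | 1⟩
  • {8,10}:  v_{8} + v_{10} = v_{1} ; sig = ⟨2 | 1⟩
  • {5,6}:  v_{5} + v_{6} = v_{2} + v_{8} ; sig = ⟨2 | 1 1⟩
  • {6,7}:  v_{6} + v_{7} = 2·v_{2} + v_{8} + v_{9} ; sig = ⟨2 | 1 1 2⟩
  • {4,5}:  v_{4} + v_{5} = v_{2} + 2·v_{8} ; sig = ⟨2 | 1 2⟩
  • {5,10}:  v_{5} + v_{10} = 2·v_{1} + v_{2} ; sig = ⟨2 | 1 2⟩
  • {4,7}:  v_{4} + v_{7} = 2·v_{2} + 2·v_{8} + v_{9} ; sig = ⟨2 | 1 2 2⟩
  • {7,10}:  v_{7} + v_{10} = 2·v_{1} + 2·v_{2} + v_{9} ; sig = ⟨2 | 1 2 2⟩
  • {2,3,9}:  v_{2} + v_{3} + v_{9} = 0 ; sig = ⟨3 | 0⟩
  • {1,2,8}:  v_{1} + v_{2} + v_{8} = v_{5} ; sig = ⟨3 | 1⟩
  • {2,5,9}:  v_{2} + v_{5} + v_{9} = v_{7} ; sig = ⟨3 | 1⟩
  • {3,5,9}:  v_{3} + v_{5} + v_{9} = v_{1} + v_{8} ; sig = ⟨3 | 1 1⟩
  • {1,7,8}:  v_{1} + v_{7} + v_{8} = 2·v_{5} + v_{9} ; sig = ⟨3 | 1 2⟩

so the primitive-relation signature multiset is
    |P|=2: 12 collections, coeffs (), (), (1), (1), (1), (1), (1,1), (1,1,2), (1,2), (1,2), (1,2,2), (1,2,2)
    |P|=3: 5 collections, coeffs (), (1), (1), (1,1), (1,2)


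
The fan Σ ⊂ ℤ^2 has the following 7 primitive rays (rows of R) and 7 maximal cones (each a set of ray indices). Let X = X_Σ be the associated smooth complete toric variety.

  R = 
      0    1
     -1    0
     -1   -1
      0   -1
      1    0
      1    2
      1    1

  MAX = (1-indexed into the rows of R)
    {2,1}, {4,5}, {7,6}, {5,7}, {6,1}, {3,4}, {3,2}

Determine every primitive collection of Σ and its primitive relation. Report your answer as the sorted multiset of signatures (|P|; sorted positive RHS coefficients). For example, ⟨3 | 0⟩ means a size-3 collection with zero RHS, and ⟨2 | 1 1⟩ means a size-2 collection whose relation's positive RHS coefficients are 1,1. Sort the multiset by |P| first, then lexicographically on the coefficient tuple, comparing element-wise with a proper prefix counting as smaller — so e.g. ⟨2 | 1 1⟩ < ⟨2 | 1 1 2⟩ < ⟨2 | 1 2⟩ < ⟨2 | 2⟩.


The 14 primitive collections of Σ (r=7, n=2):

  • {1,4}:  v_{1} + v_{4} = 0  so sig = ⟨2 | 0⟩
  • {2,5}:  v_{2} + v_{5} = 0  so sig = ⟨2 | 0⟩
  • {3,7}:  v_{3} + v_{7} = 0  so sig = ⟨2 | 0⟩
  • {1,3}:  v_{1} + v_{3} = v_{2}  so sig = ⟨2 | 1⟩
  • {1,5}:  v_{1} + v_{5} = v_{7}  so sig = ⟨2 | 1⟩
  • {1,7}:  v_{1} + v_{7} = v_{6}  so sig = ⟨2 | 1⟩
  • {2,4}:  v_{2} + v_{4} = v_{3}  so sig = ⟨2 | 1⟩
  • {2,7}:  v_{2} + v_{7} = v_{1}  so sig = ⟨2 | 1⟩
  • {3,5}:  v_{3} + v_{5} = v_{4}  so sig = ⟨2 | 1⟩
  • {3,6}:  v_{3} + v_{6} = v_{1}  so sig = ⟨2 | 1⟩
  • {4,6}:  v_{4} + v_{6} = v_{7}  so sig = ⟨2 | 1⟩
  • {4,7}:  v_{4} + v_{7} = v_{5}  so sig = ⟨2 | 1⟩
  • {2,6}:  v_{2} + v_{6} = 2·v_{1}  so sig = ⟨2 | 2⟩
  • {5,6}:  v_{5} + v_{6} = 2·v_{7}  so sig = ⟨2 | 2⟩

so the primitive-relation signature multiset is
[⟨2 | 0⟩, ⟨2 | 0⟩, ⟨2 | 0⟩, ⟨2 | 1⟩, ⟨2 | 1⟩, ⟨2 | 1⟩, ⟨2 | 1⟩, ⟨2 | 1⟩, ⟨2 | 1⟩, ⟨2 | 1⟩, ⟨2 | 1⟩, ⟨2 | 1⟩, ⟨2 | 2⟩, ⟨2 | 2⟩]


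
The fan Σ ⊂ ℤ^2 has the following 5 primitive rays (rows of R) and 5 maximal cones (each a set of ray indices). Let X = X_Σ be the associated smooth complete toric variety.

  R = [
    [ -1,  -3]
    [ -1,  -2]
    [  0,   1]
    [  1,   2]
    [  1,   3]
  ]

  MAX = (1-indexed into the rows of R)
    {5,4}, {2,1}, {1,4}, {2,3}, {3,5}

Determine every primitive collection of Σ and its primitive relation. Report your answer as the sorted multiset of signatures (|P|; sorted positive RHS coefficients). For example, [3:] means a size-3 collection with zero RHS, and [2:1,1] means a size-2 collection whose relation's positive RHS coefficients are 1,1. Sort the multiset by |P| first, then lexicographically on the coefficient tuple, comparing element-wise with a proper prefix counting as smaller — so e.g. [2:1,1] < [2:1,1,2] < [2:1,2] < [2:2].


5 collections generate NE(X_Σ); each relation:

  {1,5}:  v_{1} + v_{5} = 0  so sig = [2:]
  {2,4}:  v_{2} + v_{4} = 0  so sig = [2:]
  {1,3}:  v_{1} + v_{3} = v_{2}  so sig = [2:1]
  {2,5}:  v_{2} + v_{5} = v_{3}  so sig = [2:1]
  {3,4}:  v_{3} + v_{4} = v_{5}  so sig = [2:1]

so the primitive-relation signature multiset is
{ [2:] ×2,  [2:1] ×3 }


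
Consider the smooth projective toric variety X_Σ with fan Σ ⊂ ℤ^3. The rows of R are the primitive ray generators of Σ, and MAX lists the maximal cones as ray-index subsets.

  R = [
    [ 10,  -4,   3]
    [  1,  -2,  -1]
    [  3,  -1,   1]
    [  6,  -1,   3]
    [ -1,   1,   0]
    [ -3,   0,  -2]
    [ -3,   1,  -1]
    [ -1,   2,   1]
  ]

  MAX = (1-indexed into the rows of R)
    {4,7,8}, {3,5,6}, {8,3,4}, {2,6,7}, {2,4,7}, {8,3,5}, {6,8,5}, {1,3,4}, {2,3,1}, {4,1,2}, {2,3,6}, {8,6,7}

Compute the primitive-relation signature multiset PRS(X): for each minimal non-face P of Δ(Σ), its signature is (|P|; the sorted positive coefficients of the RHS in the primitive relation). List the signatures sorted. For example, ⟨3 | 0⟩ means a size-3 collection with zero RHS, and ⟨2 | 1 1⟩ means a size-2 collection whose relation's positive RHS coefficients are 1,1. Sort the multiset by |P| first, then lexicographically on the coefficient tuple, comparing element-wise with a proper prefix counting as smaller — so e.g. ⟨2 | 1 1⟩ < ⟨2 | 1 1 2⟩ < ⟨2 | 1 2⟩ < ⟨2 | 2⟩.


Minimal non-faces — 12 found among 8 rays, 12 max cones:

  P={2,8}:  v_{2} + v_{8} = 0  ⇒ sig = ⟨2 | 0⟩
  P={3,7}:  v_{3} + v_{7} = 0  ⇒ sig = ⟨2 | 0⟩
  P={4,6}:  v_{4} + v_{6} = v_{3}  ⇒ sig = ⟨2 | 1⟩
  P={1,7}:  v_{1} + v_{7} = v_{2} + v_{4}  ⇒ sig = ⟨2 | 1 1⟩
  P={1,8}:  v_{1} + v_{8} = v_{3} + v_{4}  ⇒ sig = ⟨2 | 1 1⟩
  P={2,5}:  v_{2} + v_{5} = v_{3} + v_{6}  ⇒ sig = ⟨2 | 1 1⟩
  P={5,7}:  v_{5} + v_{7} = v_{6} + v_{8}  ⇒ sig = ⟨2 | 1 1⟩
  P={1,6}:  v_{1} + v_{6} = v_{2} + 2·v_{3}  ⇒ sig = ⟨2 | 1 2⟩
  P={4,5}:  v_{4} + v_{5} = 2·v_{3} + v_{8}  ⇒ sig = ⟨2 | 1 2⟩
  P={1,5}:  v_{1} + v_{5} = 3·v_{3}  ⇒ sig = ⟨2 | 3⟩
  P={2,3,4}:  v_{2} + v_{3} + v_{4} = v_{1}  ⇒ sig = ⟨3 | 1⟩
  P={3,6,8}:  v_{3} + v_{6} + v_{8} = v_{5}  ⇒ sig = ⟨3 | 1⟩

so the primitive-relation signature multiset is
[⟨2 | 0⟩, ⟨2 | 0⟩, ⟨2 | 1⟩, ⟨2 | 1 1⟩, ⟨2 | 1 1⟩, ⟨2 | 1 1⟩, ⟨2 | 1 1⟩, ⟨2 | 1 2⟩, ⟨2 | 1 2⟩, ⟨2 | 3⟩, ⟨3 | 1⟩, ⟨3 | 1⟩]
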